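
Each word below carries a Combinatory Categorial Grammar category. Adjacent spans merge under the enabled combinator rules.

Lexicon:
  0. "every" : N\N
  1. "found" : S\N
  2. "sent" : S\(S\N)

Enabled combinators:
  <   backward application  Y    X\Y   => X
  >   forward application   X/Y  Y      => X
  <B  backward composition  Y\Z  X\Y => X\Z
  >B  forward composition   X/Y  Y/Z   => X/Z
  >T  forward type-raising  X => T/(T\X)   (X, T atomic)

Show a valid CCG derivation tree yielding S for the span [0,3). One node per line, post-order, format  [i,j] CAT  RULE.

[0,1] N\N  lex  "every"
[1,2] S\N  lex  "found"
[0,2] S\N  <B  k=1
[2,3] S\(S\N)  lex  "sent"
[0,3] S  <  k=2

[0,3] S   <
  [0,2] S\N   <B
    [0,1] "every" : N\N
    [1,2] "found" : S\N
  [2,3] "sent" : S\(S\N)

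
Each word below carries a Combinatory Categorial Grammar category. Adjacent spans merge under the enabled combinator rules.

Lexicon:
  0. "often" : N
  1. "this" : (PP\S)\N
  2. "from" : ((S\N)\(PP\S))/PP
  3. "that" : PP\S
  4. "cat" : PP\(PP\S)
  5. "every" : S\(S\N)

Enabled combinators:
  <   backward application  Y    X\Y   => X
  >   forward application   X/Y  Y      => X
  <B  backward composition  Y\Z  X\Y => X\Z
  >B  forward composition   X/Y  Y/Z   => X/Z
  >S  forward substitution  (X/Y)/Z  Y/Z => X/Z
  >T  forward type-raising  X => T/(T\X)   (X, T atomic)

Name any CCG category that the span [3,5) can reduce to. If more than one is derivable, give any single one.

PP

[0,6] S   <
  [0,5] S\N   <
    [0,2] PP\S   <
      [0,1] "often" : N
      [1,2] "this" : (PP\S)\N
    [2,5] (S\N)\(PP\S)   >
      [2,3] "from" : ((S\N)\(PP\S))/PP
      [3,5] PP   <
        [3,4] "that" : PP\S
        [4,5] "cat" : PP\(PP\S)
  [5,6] "every" : S\(S\N)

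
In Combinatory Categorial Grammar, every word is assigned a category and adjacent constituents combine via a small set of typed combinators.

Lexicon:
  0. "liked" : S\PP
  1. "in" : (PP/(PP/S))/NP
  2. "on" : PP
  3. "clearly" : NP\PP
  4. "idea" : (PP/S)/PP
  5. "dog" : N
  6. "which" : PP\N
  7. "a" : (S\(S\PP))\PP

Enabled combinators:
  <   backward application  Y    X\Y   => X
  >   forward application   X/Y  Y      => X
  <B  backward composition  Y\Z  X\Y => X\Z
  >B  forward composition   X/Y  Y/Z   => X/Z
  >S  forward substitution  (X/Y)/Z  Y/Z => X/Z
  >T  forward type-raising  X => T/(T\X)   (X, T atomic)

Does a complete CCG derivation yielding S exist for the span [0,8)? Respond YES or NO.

[0,8] S   <
  [0,1] "liked" : S\PP
  [1,8] S\(S\PP)   <
    [1,7] PP   >
      [1,4] PP/(PP/S)   >
        [1,2] "in" : (PP/(PP/S))/NP
        [2,4] NP   <
          [2,3] "on" : PP
          [3,4] "clearly" : NP\PP
      [4,7] PP/S   >
        [4,5] "idea" : (PP/S)/PP
        [5,7] PP   <
          [5,6] "dog" : N
          [6,7] "which" : PP\N
    [7,8] "a" : (S\(S\PP))\PP

YES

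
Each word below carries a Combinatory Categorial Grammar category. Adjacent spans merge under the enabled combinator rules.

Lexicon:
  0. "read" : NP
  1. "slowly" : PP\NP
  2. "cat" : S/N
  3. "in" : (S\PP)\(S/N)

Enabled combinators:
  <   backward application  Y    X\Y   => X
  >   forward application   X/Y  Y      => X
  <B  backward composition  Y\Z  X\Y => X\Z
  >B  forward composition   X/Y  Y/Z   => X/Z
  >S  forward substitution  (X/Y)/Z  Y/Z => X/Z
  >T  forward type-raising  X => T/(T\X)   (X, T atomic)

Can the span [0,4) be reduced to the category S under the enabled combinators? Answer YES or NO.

YES

[0,4] S   <
  [0,2] PP   >
    [0,1] PP/(PP\NP)   >T
      [0,1] "read" : NP
    [1,2] "slowly" : PP\NP
  [2,4] S\PP   <
    [2,3] "cat" : S/N
    [3,4] "in" : (S\PP)\(S/N)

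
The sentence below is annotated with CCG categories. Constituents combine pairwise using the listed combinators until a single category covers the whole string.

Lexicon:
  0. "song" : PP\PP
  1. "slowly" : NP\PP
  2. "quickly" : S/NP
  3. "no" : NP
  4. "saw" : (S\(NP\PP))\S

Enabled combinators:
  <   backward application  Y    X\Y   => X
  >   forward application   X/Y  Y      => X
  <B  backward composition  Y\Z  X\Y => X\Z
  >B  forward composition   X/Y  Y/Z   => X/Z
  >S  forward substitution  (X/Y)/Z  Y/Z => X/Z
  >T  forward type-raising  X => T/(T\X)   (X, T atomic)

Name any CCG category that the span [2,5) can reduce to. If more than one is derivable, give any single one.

S\(NP\PP)

[0,5] S   <
  [0,2] NP\PP   <B
    [0,1] "song" : PP\PP
    [1,2] "slowly" : NP\PP
  [2,5] S\(NP\PP)   <
    [2,4] S   >
      [2,3] "quickly" : S/NP
      [3,4] "no" : NP
    [4,5] "saw" : (S\(NP\PP))\S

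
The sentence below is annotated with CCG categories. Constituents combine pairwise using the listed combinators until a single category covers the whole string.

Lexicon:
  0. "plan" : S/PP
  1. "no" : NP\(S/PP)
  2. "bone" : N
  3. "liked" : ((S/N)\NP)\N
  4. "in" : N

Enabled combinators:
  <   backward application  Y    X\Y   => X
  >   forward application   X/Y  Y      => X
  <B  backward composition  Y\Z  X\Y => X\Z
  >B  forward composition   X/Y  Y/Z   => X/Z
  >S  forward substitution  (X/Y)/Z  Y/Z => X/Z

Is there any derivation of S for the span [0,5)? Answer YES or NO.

YES

[0,5] S   >
  [0,4] S/N   <
    [0,2] NP   <
      [0,1] "plan" : S/PP
      [1,2] "no" : NP\(S/PP)
    [2,4] (S/N)\NP   <
      [2,3] "bone" : N
      [3,4] "liked" : ((S/N)\NP)\N
  [4,5] "in" : N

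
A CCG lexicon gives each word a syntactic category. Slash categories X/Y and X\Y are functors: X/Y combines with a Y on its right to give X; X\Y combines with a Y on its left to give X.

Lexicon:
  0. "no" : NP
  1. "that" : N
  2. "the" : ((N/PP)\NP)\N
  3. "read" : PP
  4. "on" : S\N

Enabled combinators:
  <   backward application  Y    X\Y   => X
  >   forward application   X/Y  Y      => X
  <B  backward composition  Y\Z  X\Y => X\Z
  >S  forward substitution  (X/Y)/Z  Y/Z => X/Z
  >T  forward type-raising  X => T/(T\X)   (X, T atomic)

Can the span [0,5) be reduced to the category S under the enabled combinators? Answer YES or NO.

[0,5] S   <
  [0,4] N   >
    [0,3] N/PP   <
      [0,1] "no" : NP
      [1,3] (N/PP)\NP   <
        [1,2] "that" : N
        [2,3] "the" : ((N/PP)\NP)\N
    [3,4] "read" : PP
  [4,5] "on" : S\N

YES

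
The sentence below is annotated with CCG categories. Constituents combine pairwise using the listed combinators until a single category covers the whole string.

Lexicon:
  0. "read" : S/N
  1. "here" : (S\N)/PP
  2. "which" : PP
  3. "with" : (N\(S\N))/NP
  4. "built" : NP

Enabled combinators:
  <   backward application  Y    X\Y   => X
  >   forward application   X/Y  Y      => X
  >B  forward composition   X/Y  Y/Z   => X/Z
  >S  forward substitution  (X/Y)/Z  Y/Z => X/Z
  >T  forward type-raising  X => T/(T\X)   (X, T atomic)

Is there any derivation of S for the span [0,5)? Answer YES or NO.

YES

[0,5] S   >
  [0,1] "read" : S/N
  [1,5] N   <
    [1,3] S\N   >
      [1,2] "here" : (S\N)/PP
      [2,3] "which" : PP
    [3,5] N\(S\N)   >
      [3,4] "with" : (N\(S\N))/NP
      [4,5] "built" : NP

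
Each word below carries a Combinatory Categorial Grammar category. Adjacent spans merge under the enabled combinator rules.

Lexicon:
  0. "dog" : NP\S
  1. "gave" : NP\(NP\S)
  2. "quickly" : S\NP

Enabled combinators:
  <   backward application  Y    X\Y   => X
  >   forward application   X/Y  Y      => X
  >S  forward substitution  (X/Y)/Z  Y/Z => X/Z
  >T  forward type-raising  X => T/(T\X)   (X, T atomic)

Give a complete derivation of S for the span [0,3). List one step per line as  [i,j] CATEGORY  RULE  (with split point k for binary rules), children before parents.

[0,3] S   <
  [0,2] NP   <
    [0,1] "dog" : NP\S
    [1,2] "gave" : NP\(NP\S)
  [2,3] "quickly" : S\NP

[0,1] NP\S  lex  "dog"
[1,2] NP\(NP\S)  lex  "gave"
[0,2] NP  <  k=1
[2,3] S\NP  lex  "quickly"
[0,3] S  <  k=2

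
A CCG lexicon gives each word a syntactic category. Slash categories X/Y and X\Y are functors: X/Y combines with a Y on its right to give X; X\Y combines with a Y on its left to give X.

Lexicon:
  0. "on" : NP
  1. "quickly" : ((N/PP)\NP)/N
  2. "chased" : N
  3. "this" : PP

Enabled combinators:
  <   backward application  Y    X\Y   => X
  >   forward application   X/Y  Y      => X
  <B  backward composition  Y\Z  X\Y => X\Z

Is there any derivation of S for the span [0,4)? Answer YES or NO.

NP ((N/PP)\NP)/N N PP
CKY chart[0,4] = {N}; S ∉ chart

NO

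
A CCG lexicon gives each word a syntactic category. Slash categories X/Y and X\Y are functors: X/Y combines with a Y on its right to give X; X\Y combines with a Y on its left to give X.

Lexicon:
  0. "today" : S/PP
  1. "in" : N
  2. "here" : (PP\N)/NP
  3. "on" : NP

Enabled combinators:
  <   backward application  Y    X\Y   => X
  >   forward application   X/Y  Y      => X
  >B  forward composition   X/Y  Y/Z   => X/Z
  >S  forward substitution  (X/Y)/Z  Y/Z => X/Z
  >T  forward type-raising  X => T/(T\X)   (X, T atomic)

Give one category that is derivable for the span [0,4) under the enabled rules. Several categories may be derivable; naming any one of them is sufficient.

S

[0,4] S   >
  [0,1] "today" : S/PP
  [1,4] PP   <
    [1,2] "in" : N
    [2,4] PP\N   >
      [2,3] "here" : (PP\N)/NP
      [3,4] "on" : NP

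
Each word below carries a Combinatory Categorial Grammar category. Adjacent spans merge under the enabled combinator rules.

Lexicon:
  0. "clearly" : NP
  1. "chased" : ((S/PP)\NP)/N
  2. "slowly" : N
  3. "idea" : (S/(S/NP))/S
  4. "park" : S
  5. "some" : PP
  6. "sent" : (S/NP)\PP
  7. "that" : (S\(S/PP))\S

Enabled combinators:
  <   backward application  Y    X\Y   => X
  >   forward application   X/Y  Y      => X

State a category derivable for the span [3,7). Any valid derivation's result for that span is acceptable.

S

[0,8] S   <
  [0,3] S/PP   <
    [0,1] "clearly" : NP
    [1,3] (S/PP)\NP   >
      [1,2] "chased" : ((S/PP)\NP)/N
      [2,3] "slowly" : N
  [3,8] S\(S/PP)   <
    [3,7] S   >
      [3,5] S/(S/NP)   >
        [3,4] "idea" : (S/(S/NP))/S
        [4,5] "park" : S
      [5,7] S/NP   <
        [5,6] "some" : PP
        [6,7] "sent" : (S/NP)\PP
    [7,8] "that" : (S\(S/PP))\S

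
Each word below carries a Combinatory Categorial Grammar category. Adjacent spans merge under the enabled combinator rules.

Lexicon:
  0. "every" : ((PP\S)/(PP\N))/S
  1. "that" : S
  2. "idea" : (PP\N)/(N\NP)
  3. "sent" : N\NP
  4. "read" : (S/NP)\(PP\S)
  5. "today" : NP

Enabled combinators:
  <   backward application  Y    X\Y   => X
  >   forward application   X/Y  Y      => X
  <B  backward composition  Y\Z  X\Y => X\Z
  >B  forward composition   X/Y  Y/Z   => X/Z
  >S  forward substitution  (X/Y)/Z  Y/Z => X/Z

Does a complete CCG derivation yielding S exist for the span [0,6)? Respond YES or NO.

[0,6] S   >
  [0,5] S/NP   <
    [0,4] PP\S   >
      [0,2] (PP\S)/(PP\N)   >
        [0,1] "every" : ((PP\S)/(PP\N))/S
        [1,2] "that" : S
      [2,4] PP\N   >
        [2,3] "idea" : (PP\N)/(N\NP)
        [3,4] "sent" : N\NP
    [4,5] "read" : (S/NP)\(PP\S)
  [5,6] "today" : NP

YES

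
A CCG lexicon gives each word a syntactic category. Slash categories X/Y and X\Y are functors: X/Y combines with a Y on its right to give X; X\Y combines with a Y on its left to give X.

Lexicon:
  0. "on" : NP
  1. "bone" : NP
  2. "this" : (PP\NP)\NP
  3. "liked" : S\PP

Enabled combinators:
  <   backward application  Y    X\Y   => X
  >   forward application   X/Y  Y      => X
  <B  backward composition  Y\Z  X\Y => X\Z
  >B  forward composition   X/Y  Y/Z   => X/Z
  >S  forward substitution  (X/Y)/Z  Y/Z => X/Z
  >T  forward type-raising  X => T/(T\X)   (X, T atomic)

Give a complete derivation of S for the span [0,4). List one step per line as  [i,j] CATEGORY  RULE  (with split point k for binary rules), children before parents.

[0,1] NP  lex  "on"
[1,2] NP  lex  "bone"
[2,3] (PP\NP)\NP  lex  "this"
[1,3] PP\NP  <  k=2
[3,4] S\PP  lex  "liked"
[1,4] S\NP  <B  k=3
[0,4] S  <  k=1

[0,4] S   <
  [0,1] "on" : NP
  [1,4] S\NP   <B
    [1,3] PP\NP   <
      [1,2] "bone" : NP
      [2,3] "this" : (PP\NP)\NP
    [3,4] "liked" : S\PP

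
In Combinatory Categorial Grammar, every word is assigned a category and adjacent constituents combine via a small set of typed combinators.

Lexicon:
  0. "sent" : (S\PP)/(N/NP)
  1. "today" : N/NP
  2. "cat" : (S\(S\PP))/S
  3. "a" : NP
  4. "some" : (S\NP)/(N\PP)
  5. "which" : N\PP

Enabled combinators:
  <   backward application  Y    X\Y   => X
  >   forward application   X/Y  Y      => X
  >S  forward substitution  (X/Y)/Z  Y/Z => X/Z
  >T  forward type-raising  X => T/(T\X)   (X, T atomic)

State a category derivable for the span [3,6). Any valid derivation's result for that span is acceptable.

[0,6] S   <
  [0,2] S\PP   >
    [0,1] "sent" : (S\PP)/(N/NP)
    [1,2] "today" : N/NP
  [2,6] S\(S\PP)   >
    [2,3] "cat" : (S\(S\PP))/S
    [3,6] S   <
      [3,4] "a" : NP
      [4,6] S\NP   >
        [4,5] "some" : (S\NP)/(N\PP)
        [5,6] "which" : N\PP

S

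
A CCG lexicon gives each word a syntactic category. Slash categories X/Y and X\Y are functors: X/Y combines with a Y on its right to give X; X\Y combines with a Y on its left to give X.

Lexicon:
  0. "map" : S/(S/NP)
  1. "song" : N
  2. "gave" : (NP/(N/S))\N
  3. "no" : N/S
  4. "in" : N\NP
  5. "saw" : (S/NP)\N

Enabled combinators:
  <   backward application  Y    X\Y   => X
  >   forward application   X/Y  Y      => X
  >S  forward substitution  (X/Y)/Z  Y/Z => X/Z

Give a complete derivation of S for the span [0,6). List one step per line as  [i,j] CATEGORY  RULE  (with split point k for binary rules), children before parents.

[0,1] S/(S/NP)  lex  "map"
[1,2] N  lex  "song"
[2,3] (NP/(N/S))\N  lex  "gave"
[1,3] NP/(N/S)  <  k=2
[3,4] N/S  lex  "no"
[1,4] NP  >  k=3
[4,5] N\NP  lex  "in"
[1,5] N  <  k=4
[5,6] (S/NP)\N  lex  "saw"
[1,6] S/NP  <  k=5
[0,6] S  >  k=1

[0,6] S   >
  [0,1] "map" : S/(S/NP)
  [1,6] S/NP   <
    [1,5] N   <
      [1,4] NP   >
        [1,3] NP/(N/S)   <
          [1,2] "song" : N
          [2,3] "gave" : (NP/(N/S))\N
        [3,4] "no" : N/S
      [4,5] "in" : N\NP
    [5,6] "saw" : (S/NP)\N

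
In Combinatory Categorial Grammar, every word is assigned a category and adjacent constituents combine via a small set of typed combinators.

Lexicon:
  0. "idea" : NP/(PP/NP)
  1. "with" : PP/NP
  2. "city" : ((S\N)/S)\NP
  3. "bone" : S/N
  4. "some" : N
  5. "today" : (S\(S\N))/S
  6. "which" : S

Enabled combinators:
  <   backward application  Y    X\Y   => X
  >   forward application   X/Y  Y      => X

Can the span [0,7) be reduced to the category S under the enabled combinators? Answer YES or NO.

YES

[0,7] S   <
  [0,5] S\N   >
    [0,3] (S\N)/S   <
      [0,2] NP   >
        [0,1] "idea" : NP/(PP/NP)
        [1,2] "with" : PP/NP
      [2,3] "city" : ((S\N)/S)\NP
    [3,5] S   >
      [3,4] "bone" : S/N
      [4,5] "some" : N
  [5,7] S\(S\N)   >
    [5,6] "today" : (S\(S\N))/S
    [6,7] "which" : S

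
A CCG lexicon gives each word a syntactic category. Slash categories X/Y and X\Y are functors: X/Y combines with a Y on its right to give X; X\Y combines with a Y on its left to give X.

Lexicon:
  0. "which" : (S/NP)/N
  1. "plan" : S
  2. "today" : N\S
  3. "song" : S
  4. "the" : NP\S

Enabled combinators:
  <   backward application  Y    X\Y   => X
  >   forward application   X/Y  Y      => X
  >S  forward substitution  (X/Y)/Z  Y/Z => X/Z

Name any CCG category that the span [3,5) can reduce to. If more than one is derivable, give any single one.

NP

[0,5] S   >
  [0,3] S/NP   >
    [0,1] "which" : (S/NP)/N
    [1,3] N   <
      [1,2] "plan" : S
      [2,3] "today" : N\S
  [3,5] NP   <
    [3,4] "song" : S
    [4,5] "the" : NP\S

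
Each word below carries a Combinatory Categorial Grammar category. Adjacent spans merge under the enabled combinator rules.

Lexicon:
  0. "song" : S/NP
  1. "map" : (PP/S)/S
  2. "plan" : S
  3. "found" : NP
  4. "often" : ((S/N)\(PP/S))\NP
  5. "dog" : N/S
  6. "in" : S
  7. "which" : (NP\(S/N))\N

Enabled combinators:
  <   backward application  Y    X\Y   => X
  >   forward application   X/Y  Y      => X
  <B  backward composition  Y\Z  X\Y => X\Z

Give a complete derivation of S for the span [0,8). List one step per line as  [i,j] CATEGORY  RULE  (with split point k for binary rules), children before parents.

[0,1] S/NP  lex  "song"
[1,2] (PP/S)/S  lex  "map"
[2,3] S  lex  "plan"
[1,3] PP/S  >  k=2
[3,4] NP  lex  "found"
[4,5] ((S/N)\(PP/S))\NP  lex  "often"
[3,5] (S/N)\(PP/S)  <  k=4
[1,5] S/N  <  k=3
[5,6] N/S  lex  "dog"
[6,7] S  lex  "in"
[5,7] N  >  k=6
[7,8] (NP\(S/N))\N  lex  "which"
[5,8] NP\(S/N)  <  k=7
[1,8] NP  <  k=5
[0,8] S  >  k=1

[0,8] S   >
  [0,1] "song" : S/NP
  [1,8] NP   <
    [1,5] S/N   <
      [1,3] PP/S   >
        [1,2] "map" : (PP/S)/S
        [2,3] "plan" : S
      [3,5] (S/N)\(PP/S)   <
        [3,4] "found" : NP
        [4,5] "often" : ((S/N)\(PP/S))\NP
    [5,8] NP\(S/N)   <
      [5,7] N   >
        [5,6] "dog" : N/S
        [6,7] "in" : S
      [7,8] "which" : (NP\(S/N))\N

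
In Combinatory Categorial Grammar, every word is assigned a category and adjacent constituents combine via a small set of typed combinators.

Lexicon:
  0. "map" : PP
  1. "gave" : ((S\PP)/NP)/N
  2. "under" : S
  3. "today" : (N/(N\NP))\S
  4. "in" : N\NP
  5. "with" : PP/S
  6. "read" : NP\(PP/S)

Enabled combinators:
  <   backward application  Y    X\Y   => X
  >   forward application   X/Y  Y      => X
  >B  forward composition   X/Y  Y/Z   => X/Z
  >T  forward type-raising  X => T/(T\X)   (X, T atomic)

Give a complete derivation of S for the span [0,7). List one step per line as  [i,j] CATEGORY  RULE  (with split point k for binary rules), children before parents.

[0,1] PP  lex  "map"
[0,1] S/(S\PP)  >T
[1,2] ((S\PP)/NP)/N  lex  "gave"
[2,3] S  lex  "under"
[3,4] (N/(N\NP))\S  lex  "today"
[2,4] N/(N\NP)  <  k=3
[4,5] N\NP  lex  "in"
[2,5] N  >  k=4
[1,5] (S\PP)/NP  >  k=2
[5,6] PP/S  lex  "with"
[6,7] NP\(PP/S)  lex  "read"
[5,7] NP  <  k=6
[1,7] S\PP  >  k=5
[0,7] S  >  k=1

[0,7] S   >
  [0,1] S/(S\PP)   >T
    [0,1] "map" : PP
  [1,7] S\PP   >
    [1,5] (S\PP)/NP   >
      [1,2] "gave" : ((S\PP)/NP)/N
      [2,5] N   >
        [2,4] N/(N\NP)   <
          [2,3] "under" : S
          [3,4] "today" : (N/(N\NP))\S
        [4,5] "in" : N\NP
    [5,7] NP   <
      [5,6] "with" : PP/S
      [6,7] "read" : NP\(PP/S)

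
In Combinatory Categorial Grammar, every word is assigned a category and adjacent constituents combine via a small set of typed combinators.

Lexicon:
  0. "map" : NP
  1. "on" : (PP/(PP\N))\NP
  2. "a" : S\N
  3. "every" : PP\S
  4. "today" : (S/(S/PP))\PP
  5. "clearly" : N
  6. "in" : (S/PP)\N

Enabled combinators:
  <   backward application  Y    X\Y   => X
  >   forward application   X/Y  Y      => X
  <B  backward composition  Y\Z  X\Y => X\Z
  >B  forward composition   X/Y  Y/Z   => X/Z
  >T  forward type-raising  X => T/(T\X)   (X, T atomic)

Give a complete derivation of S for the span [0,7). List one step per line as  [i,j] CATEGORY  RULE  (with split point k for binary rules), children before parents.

[0,7] S   >
  [0,5] S/(S/PP)   <
    [0,4] PP   >
      [0,2] PP/(PP\N)   <
        [0,1] "map" : NP
        [1,2] "on" : (PP/(PP\N))\NP
      [2,4] PP\N   <B
        [2,3] "a" : S\N
        [3,4] "every" : PP\S
    [4,5] "today" : (S/(S/PP))\PP
  [5,7] S/PP   <
    [5,6] "clearly" : N
    [6,7] "in" : (S/PP)\N

[0,1] NP  lex  "map"
[1,2] (PP/(PP\N))\NP  lex  "on"
[0,2] PP/(PP\N)  <  k=1
[2,3] S\N  lex  "a"
[3,4] PP\S  lex  "every"
[2,4] PP\N  <B  k=3
[0,4] PP  >  k=2
[4,5] (S/(S/PP))\PP  lex  "today"
[0,5] S/(S/PP)  <  k=4
[5,6] N  lex  "clearly"
[6,7] (S/PP)\N  lex  "in"
[5,7] S/PP  <  k=6
[0,7] S  >  k=5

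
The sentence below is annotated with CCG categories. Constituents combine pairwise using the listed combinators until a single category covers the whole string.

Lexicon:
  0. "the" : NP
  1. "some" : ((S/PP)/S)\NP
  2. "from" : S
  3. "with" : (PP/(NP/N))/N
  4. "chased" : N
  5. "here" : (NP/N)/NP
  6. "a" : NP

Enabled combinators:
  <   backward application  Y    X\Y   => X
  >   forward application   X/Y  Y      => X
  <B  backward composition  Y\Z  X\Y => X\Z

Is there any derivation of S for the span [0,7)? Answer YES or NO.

[0,7] S   >
  [0,3] S/PP   >
    [0,2] (S/PP)/S   <
      [0,1] "the" : NP
      [1,2] "some" : ((S/PP)/S)\NP
    [2,3] "from" : S
  [3,7] PP   >
    [3,5] PP/(NP/N)   >
      [3,4] "with" : (PP/(NP/N))/N
      [4,5] "chased" : N
    [5,7] NP/N   >
      [5,6] "here" : (NP/N)/NP
      [6,7] "a" : NP

YES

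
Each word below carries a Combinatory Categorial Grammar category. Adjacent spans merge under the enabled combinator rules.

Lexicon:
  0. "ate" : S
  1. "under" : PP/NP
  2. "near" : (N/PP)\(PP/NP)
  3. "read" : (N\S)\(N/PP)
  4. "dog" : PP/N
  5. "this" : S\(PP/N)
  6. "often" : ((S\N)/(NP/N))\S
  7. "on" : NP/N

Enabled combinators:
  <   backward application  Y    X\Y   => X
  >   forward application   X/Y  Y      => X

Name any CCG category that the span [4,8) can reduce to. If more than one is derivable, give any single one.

S\N

[0,8] S   <
  [0,4] N   <
    [0,1] "ate" : S
    [1,4] N\S   <
      [1,3] N/PP   <
        [1,2] "under" : PP/NP
        [2,3] "near" : (N/PP)\(PP/NP)
      [3,4] "read" : (N\S)\(N/PP)
  [4,8] S\N   >
    [4,7] (S\N)/(NP/N)   <
      [4,6] S   <
        [4,5] "dog" : PP/N
        [5,6] "this" : S\(PP/N)
      [6,7] "often" : ((S\N)/(NP/N))\S
    [7,8] "on" : NP/N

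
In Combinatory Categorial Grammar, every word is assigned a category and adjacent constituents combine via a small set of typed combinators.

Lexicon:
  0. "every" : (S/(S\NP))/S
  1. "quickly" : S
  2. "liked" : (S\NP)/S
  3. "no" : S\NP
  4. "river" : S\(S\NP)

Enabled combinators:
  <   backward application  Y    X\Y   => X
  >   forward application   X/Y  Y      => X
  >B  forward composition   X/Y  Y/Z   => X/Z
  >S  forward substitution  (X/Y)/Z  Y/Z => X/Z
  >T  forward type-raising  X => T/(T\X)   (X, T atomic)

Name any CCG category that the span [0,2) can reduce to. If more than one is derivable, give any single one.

S/(S\NP)

[0,5] S   >
  [0,2] S/(S\NP)   >
    [0,1] "every" : (S/(S\NP))/S
    [1,2] "quickly" : S
  [2,5] S\NP   >
    [2,3] "liked" : (S\NP)/S
    [3,5] S   <
      [3,4] "no" : S\NP
      [4,5] "river" : S\(S\NP)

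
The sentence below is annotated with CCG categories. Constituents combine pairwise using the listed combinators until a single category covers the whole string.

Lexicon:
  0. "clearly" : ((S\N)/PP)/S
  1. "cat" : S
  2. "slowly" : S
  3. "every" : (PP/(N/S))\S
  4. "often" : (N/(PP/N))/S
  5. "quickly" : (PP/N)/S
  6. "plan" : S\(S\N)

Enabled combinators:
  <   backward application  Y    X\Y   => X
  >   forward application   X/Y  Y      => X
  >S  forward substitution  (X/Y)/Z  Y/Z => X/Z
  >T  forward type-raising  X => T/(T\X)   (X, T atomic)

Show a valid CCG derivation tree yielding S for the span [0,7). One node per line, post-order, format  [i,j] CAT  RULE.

[0,7] S   <
  [0,6] S\N   >
    [0,2] (S\N)/PP   >
      [0,1] "clearly" : ((S\N)/PP)/S
      [1,2] "cat" : S
    [2,6] PP   >
      [2,4] PP/(N/S)   <
        [2,3] "slowly" : S
        [3,4] "every" : (PP/(N/S))\S
      [4,6] N/S   >S
        [4,5] "often" : (N/(PP/N))/S
        [5,6] "quickly" : (PP/N)/S
  [6,7] "plan" : S\(S\N)

[0,1] ((S\N)/PP)/S  lex  "clearly"
[1,2] S  lex  "cat"
[0,2] (S\N)/PP  >  k=1
[2,3] S  lex  "slowly"
[3,4] (PP/(N/S))\S  lex  "every"
[2,4] PP/(N/S)  <  k=3
[4,5] (N/(PP/N))/S  lex  "often"
[5,6] (PP/N)/S  lex  "quickly"
[4,6] N/S  >S  k=5
[2,6] PP  >  k=4
[0,6] S\N  >  k=2
[6,7] S\(S\N)  lex  "plan"
[0,7] S  <  k=6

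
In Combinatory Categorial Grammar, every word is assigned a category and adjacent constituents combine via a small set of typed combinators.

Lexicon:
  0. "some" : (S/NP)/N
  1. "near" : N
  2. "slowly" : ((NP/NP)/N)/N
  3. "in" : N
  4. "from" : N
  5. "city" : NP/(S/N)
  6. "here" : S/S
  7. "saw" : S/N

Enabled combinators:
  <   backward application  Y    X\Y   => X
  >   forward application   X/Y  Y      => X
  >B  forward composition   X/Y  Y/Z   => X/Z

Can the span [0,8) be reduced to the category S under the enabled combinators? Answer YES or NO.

YES

[0,8] S   >
  [0,5] S/NP   >B
    [0,2] S/NP   >
      [0,1] "some" : (S/NP)/N
      [1,2] "near" : N
    [2,5] NP/NP   >
      [2,4] (NP/NP)/N   >
        [2,3] "slowly" : ((NP/NP)/N)/N
        [3,4] "in" : N
      [4,5] "from" : N
  [5,8] NP   >
    [5,6] "city" : NP/(S/N)
    [6,8] S/N   >B
      [6,7] "here" : S/S
      [7,8] "saw" : S/N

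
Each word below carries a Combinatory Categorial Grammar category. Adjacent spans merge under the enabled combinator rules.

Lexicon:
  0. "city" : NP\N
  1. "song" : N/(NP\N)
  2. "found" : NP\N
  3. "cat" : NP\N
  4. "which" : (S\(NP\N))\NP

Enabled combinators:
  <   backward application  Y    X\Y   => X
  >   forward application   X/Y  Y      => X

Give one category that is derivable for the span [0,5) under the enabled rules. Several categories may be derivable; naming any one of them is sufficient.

[0,5] S   <
  [0,1] "city" : NP\N
  [1,5] S\(NP\N)   <
    [1,4] NP   <
      [1,3] N   >
        [1,2] "song" : N/(NP\N)
        [2,3] "found" : NP\N
      [3,4] "cat" : NP\N
    [4,5] "which" : (S\(NP\N))\NP

S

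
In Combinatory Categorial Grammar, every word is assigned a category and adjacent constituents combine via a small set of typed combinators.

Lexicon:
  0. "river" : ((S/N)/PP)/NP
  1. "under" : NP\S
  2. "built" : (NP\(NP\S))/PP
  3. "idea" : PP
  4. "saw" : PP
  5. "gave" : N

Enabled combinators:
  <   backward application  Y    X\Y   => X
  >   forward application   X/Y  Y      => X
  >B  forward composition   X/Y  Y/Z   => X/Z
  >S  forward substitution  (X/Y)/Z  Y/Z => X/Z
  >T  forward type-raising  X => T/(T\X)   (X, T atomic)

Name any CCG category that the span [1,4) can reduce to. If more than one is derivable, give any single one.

NP

[0,6] S   >
  [0,5] S/N   >
    [0,4] (S/N)/PP   >
      [0,1] "river" : ((S/N)/PP)/NP
      [1,4] NP   <
        [1,2] "under" : NP\S
        [2,4] NP\(NP\S)   >
          [2,3] "built" : (NP\(NP\S))/PP
          [3,4] "idea" : PP
    [4,5] "saw" : PP
  [5,6] "gave" : N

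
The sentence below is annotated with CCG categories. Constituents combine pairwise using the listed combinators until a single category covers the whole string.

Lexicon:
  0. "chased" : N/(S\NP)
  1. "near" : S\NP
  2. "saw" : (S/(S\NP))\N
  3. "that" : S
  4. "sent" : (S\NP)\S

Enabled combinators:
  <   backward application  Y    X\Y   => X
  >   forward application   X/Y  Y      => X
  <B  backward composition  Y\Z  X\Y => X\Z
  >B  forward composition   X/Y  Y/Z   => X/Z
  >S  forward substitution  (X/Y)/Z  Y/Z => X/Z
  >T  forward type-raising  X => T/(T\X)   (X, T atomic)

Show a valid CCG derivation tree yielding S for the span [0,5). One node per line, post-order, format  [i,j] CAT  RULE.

[0,1] N/(S\NP)  lex  "chased"
[1,2] S\NP  lex  "near"
[0,2] N  >  k=1
[2,3] (S/(S\NP))\N  lex  "saw"
[0,3] S/(S\NP)  <  k=2
[3,4] S  lex  "that"
[4,5] (S\NP)\S  lex  "sent"
[3,5] S\NP  <  k=4
[0,5] S  >  k=3

[0,5] S   >
  [0,3] S/(S\NP)   <
    [0,2] N   >
      [0,1] "chased" : N/(S\NP)
      [1,2] "near" : S\NP
    [2,3] "saw" : (S/(S\NP))\N
  [3,5] S\NP   <
    [3,4] "that" : S
    [4,5] "sent" : (S\NP)\S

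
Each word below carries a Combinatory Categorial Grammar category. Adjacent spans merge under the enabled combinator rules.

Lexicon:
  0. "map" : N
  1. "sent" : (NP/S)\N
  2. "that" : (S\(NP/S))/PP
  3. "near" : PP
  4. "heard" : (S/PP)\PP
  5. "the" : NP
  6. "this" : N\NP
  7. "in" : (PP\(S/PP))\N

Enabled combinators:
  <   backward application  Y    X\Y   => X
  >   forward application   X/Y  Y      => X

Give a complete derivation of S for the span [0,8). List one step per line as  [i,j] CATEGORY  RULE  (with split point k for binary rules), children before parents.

[0,8] S   <
  [0,2] NP/S   <
    [0,1] "map" : N
    [1,2] "sent" : (NP/S)\N
  [2,8] S\(NP/S)   >
    [2,3] "that" : (S\(NP/S))/PP
    [3,8] PP   <
      [3,5] S/PP   <
        [3,4] "near" : PP
        [4,5] "heard" : (S/PP)\PP
      [5,8] PP\(S/PP)   <
        [5,7] N   <
          [5,6] "the" : NP
          [6,7] "this" : N\NP
        [7,8] "in" : (PP\(S/PP))\N

[0,1] N  lex  "map"
[1,2] (NP/S)\N  lex  "sent"
[0,2] NP/S  <  k=1
[2,3] (S\(NP/S))/PP  lex  "that"
[3,4] PP  lex  "near"
[4,5] (S/PP)\PP  lex  "heard"
[3,5] S/PP  <  k=4
[5,6] NP  lex  "the"
[6,7] N\NP  lex  "this"
[5,7] N  <  k=6
[7,8] (PP\(S/PP))\N  lex  "in"
[5,8] PP\(S/PP)  <  k=7
[3,8] PP  <  k=5
[2,8] S\(NP/S)  >  k=3
[0,8] S  <  k=2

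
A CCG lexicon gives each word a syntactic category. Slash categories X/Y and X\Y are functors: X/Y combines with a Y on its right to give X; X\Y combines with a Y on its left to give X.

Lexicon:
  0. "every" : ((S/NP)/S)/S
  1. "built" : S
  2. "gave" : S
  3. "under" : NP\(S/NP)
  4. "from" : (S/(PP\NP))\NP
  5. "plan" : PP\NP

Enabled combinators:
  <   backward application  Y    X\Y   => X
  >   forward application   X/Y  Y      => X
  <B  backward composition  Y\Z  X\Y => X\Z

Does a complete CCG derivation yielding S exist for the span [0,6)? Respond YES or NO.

[0,6] S   >
  [0,5] S/(PP\NP)   <
    [0,4] NP   <
      [0,3] S/NP   >
        [0,2] (S/NP)/S   >
          [0,1] "every" : ((S/NP)/S)/S
          [1,2] "built" : S
        [2,3] "gave" : S
      [3,4] "under" : NP\(S/NP)
    [4,5] "from" : (S/(PP\NP))\NP
  [5,6] "plan" : PP\NP

YES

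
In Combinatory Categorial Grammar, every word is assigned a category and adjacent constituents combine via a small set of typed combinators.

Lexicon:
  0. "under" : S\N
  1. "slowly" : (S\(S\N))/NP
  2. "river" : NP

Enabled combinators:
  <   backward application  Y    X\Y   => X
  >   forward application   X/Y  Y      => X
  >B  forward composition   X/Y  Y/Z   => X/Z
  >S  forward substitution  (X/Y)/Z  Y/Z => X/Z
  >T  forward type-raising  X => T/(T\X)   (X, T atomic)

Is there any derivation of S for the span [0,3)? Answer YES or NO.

YES

[0,3] S   <
  [0,1] "under" : S\N
  [1,3] S\(S\N)   >
    [1,2] "slowly" : (S\(S\N))/NP
    [2,3] "river" : NP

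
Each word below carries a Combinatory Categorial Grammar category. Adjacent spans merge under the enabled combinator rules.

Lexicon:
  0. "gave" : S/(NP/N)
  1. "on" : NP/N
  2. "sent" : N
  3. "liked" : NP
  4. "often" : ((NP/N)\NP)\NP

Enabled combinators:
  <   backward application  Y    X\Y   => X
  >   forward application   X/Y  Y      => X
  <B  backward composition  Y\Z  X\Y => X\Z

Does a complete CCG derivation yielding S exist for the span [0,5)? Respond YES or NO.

YES

[0,5] S   >
  [0,1] "gave" : S/(NP/N)
  [1,5] NP/N   <
    [1,3] NP   >
      [1,2] "on" : NP/N
      [2,3] "sent" : N
    [3,5] (NP/N)\NP   <
      [3,4] "liked" : NP
      [4,5] "often" : ((NP/N)\NP)\NP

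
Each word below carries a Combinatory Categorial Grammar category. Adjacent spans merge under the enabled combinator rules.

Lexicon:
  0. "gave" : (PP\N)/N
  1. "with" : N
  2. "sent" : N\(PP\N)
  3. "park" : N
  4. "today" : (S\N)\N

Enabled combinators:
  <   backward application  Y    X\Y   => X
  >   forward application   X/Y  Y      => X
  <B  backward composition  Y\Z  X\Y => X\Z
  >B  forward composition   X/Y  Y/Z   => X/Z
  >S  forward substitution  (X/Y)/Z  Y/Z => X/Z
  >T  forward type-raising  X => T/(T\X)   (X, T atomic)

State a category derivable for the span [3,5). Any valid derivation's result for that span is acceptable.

[0,5] S   <
  [0,3] N   <
    [0,2] PP\N   >
      [0,1] "gave" : (PP\N)/N
      [1,2] "with" : N
    [2,3] "sent" : N\(PP\N)
  [3,5] S\N   <
    [3,4] "park" : N
    [4,5] "today" : (S\N)\N

S\N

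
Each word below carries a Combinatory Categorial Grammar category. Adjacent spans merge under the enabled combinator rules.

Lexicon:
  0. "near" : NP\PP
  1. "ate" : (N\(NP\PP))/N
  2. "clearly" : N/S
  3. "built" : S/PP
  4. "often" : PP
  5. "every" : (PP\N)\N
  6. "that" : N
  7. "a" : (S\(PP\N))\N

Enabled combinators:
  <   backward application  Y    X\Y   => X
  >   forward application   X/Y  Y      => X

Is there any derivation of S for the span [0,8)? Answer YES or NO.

[0,8] S   <
  [0,6] PP\N   <
    [0,5] N   <
      [0,1] "near" : NP\PP
      [1,5] N\(NP\PP)   >
        [1,2] "ate" : (N\(NP\PP))/N
        [2,5] N   >
          [2,3] "clearly" : N/S
          [3,5] S   >
            [3,4] "built" : S/PP
            [4,5] "often" : PP
    [5,6] "every" : (PP\N)\N
  [6,8] S\(PP\N)   <
    [6,7] "that" : N
    [7,8] "a" : (S\(PP\N))\N

YES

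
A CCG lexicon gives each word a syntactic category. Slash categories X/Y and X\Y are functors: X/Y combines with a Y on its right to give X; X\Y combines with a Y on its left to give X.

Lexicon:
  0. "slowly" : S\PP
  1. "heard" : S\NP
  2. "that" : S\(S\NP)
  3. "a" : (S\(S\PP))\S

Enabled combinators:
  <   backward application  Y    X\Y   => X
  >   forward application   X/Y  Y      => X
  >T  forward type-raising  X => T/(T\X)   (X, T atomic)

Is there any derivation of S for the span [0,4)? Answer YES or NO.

YES

[0,4] S   <
  [0,1] "slowly" : S\PP
  [1,4] S\(S\PP)   <
    [1,3] S   <
      [1,2] "heard" : S\NP
      [2,3] "that" : S\(S\NP)
    [3,4] "a" : (S\(S\PP))\S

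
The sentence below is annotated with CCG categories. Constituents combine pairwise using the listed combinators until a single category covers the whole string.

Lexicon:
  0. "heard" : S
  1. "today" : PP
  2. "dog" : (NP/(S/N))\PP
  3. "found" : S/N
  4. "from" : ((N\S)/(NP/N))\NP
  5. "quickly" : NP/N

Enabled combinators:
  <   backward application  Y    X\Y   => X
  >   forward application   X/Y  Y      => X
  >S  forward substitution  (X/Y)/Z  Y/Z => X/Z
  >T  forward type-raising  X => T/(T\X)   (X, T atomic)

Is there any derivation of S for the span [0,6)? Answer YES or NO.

NO

S PP (NP/(S/N))\PP S/N ((N\S)/(NP/N))\NP NP/N
CKY chart[0,6] = {N, N/(N\N), NP/(NP\N), PP/(PP\N), S/(S\N)}; S ∉ chart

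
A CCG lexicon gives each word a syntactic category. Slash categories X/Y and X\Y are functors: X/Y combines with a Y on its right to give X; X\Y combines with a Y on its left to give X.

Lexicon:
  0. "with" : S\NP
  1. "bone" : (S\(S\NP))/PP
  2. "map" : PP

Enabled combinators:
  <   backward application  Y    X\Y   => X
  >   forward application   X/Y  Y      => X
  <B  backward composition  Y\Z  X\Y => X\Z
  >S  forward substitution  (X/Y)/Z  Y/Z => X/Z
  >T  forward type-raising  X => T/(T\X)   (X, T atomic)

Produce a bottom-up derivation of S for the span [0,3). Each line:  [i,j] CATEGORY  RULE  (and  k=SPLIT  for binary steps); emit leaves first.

[0,1] S\NP  lex  "with"
[1,2] (S\(S\NP))/PP  lex  "bone"
[2,3] PP  lex  "map"
[1,3] S\(S\NP)  >  k=2
[0,3] S  <  k=1

[0,3] S   <
  [0,1] "with" : S\NP
  [1,3] S\(S\NP)   >
    [1,2] "bone" : (S\(S\NP))/PP
    [2,3] "map" : PP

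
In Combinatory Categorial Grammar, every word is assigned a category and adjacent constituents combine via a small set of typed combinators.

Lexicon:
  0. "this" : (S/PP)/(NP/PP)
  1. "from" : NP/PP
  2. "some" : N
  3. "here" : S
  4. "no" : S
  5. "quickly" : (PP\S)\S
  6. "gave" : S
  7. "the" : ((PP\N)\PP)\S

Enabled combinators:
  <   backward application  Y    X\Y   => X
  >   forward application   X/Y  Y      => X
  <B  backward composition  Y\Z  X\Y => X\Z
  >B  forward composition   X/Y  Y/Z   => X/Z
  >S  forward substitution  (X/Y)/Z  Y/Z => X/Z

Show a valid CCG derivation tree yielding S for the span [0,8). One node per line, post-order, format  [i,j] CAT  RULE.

[0,1] (S/PP)/(NP/PP)  lex  "this"
[1,2] NP/PP  lex  "from"
[0,2] S/PP  >  k=1
[2,3] N  lex  "some"
[3,4] S  lex  "here"
[4,5] S  lex  "no"
[5,6] (PP\S)\S  lex  "quickly"
[4,6] PP\S  <  k=5
[3,6] PP  <  k=4
[6,7] S  lex  "gave"
[7,8] ((PP\N)\PP)\S  lex  "the"
[6,8] (PP\N)\PP  <  k=7
[3,8] PP\N  <  k=6
[2,8] PP  <  k=3
[0,8] S  >  k=2

[0,8] S   >
  [0,2] S/PP   >
    [0,1] "this" : (S/PP)/(NP/PP)
    [1,2] "from" : NP/PP
  [2,8] PP   <
    [2,3] "some" : N
    [3,8] PP\N   <
      [3,6] PP   <
        [3,4] "here" : S
        [4,6] PP\S   <
          [4,5] "no" : S
          [5,6] "quickly" : (PP\S)\S
      [6,8] (PP\N)\PP   <
        [6,7] "gave" : S
        [7,8] "the" : ((PP\N)\PP)\S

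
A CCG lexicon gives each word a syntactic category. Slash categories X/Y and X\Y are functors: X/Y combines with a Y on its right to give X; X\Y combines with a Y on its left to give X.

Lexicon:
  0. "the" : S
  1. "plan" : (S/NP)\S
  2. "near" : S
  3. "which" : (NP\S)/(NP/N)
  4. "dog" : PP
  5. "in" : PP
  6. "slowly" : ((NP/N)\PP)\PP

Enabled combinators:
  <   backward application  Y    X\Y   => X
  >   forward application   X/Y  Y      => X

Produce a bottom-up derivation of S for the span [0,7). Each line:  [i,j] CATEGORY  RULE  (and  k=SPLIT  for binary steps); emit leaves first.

[0,7] S   >
  [0,2] S/NP   <
    [0,1] "the" : S
    [1,2] "plan" : (S/NP)\S
  [2,7] NP   <
    [2,3] "near" : S
    [3,7] NP\S   >
      [3,4] "which" : (NP\S)/(NP/N)
      [4,7] NP/N   <
        [4,5] "dog" : PP
        [5,7] (NP/N)\PP   <
          [5,6] "in" : PP
          [6,7] "slowly" : ((NP/N)\PP)\PP

[0,1] S  lex  "the"
[1,2] (S/NP)\S  lex  "plan"
[0,2] S/NP  <  k=1
[2,3] S  lex  "near"
[3,4] (NP\S)/(NP/N)  lex  "which"
[4,5] PP  lex  "dog"
[5,6] PP  lex  "in"
[6,7] ((NP/N)\PP)\PP  lex  "slowly"
[5,7] (NP/N)\PP  <  k=6
[4,7] NP/N  <  k=5
[3,7] NP\S  >  k=4
[2,7] NP  <  k=3
[0,7] S  >  k=2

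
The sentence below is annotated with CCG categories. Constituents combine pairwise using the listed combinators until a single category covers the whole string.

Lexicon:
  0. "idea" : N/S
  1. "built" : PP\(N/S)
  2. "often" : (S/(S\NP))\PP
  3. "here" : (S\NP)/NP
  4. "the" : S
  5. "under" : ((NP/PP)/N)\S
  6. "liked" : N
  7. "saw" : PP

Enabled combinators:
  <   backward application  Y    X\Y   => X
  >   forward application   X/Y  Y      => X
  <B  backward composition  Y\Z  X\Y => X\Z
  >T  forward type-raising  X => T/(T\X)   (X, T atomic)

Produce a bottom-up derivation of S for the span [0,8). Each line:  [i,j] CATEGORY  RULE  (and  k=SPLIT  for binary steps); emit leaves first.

[0,1] N/S  lex  "idea"
[1,2] PP\(N/S)  lex  "built"
[0,2] PP  <  k=1
[2,3] (S/(S\NP))\PP  lex  "often"
[0,3] S/(S\NP)  <  k=2
[3,4] (S\NP)/NP  lex  "here"
[4,5] S  lex  "the"
[5,6] ((NP/PP)/N)\S  lex  "under"
[4,6] (NP/PP)/N  <  k=5
[6,7] N  lex  "liked"
[4,7] NP/PP  >  k=6
[7,8] PP  lex  "saw"
[4,8] NP  >  k=7
[3,8] S\NP  >  k=4
[0,8] S  >  k=3

[0,8] S   >
  [0,3] S/(S\NP)   <
    [0,2] PP   <
      [0,1] "idea" : N/S
      [1,2] "built" : PP\(N/S)
    [2,3] "often" : (S/(S\NP))\PP
  [3,8] S\NP   >
    [3,4] "here" : (S\NP)/NP
    [4,8] NP   >
      [4,7] NP/PP   >
        [4,6] (NP/PP)/N   <
          [4,5] "the" : S
          [5,6] "under" : ((NP/PP)/N)\S
        [6,7] "liked" : N
      [7,8] "saw" : PP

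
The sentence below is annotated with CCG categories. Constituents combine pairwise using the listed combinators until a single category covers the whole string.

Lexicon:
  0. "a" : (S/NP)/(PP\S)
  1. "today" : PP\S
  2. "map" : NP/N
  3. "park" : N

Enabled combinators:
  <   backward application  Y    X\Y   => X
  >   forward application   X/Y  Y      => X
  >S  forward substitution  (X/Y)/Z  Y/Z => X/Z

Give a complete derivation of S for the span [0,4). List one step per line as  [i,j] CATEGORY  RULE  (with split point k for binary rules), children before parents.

[0,1] (S/NP)/(PP\S)  lex  "a"
[1,2] PP\S  lex  "today"
[0,2] S/NP  >  k=1
[2,3] NP/N  lex  "map"
[3,4] N  lex  "park"
[2,4] NP  >  k=3
[0,4] S  >  k=2

[0,4] S   >
  [0,2] S/NP   >
    [0,1] "a" : (S/NP)/(PP\S)
    [1,2] "today" : PP\S
  [2,4] NP   >
    [2,3] "map" : NP/N
    [3,4] "park" : N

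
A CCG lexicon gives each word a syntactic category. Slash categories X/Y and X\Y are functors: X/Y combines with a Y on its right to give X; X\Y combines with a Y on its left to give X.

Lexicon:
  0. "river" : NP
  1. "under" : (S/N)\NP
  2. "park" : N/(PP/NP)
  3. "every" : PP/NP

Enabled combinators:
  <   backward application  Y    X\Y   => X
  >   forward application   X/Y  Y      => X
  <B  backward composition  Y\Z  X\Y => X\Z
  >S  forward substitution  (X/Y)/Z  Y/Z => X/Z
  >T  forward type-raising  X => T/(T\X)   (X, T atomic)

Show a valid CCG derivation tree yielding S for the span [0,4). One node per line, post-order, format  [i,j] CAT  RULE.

[0,4] S   >
  [0,2] S/N   <
    [0,1] "river" : NP
    [1,2] "under" : (S/N)\NP
  [2,4] N   >
    [2,3] "park" : N/(PP/NP)
    [3,4] "every" : PP/NP

[0,1] NP  lex  "river"
[1,2] (S/N)\NP  lex  "under"
[0,2] S/N  <  k=1
[2,3] N/(PP/NP)  lex  "park"
[3,4] PP/NP  lex  "every"
[2,4] N  >  k=3
[0,4] S  >  k=2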